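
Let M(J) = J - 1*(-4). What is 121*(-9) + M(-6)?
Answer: -1091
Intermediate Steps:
M(J) = 4 + J (M(J) = J + 4 = 4 + J)
121*(-9) + M(-6) = 121*(-9) + (4 - 6) = -1089 - 2 = -1091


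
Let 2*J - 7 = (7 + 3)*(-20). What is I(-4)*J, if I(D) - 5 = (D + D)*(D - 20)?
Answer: -38021/2 ≈ -19011.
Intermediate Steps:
I(D) = 5 + 2*D*(-20 + D) (I(D) = 5 + (D + D)*(D - 20) = 5 + (2*D)*(-20 + D) = 5 + 2*D*(-20 + D))
J = -193/2 (J = 7/2 + ((7 + 3)*(-20))/2 = 7/2 + (10*(-20))/2 = 7/2 + (½)*(-200) = 7/2 - 100 = -193/2 ≈ -96.500)
I(-4)*J = (5 - 40*(-4) + 2*(-4)²)*(-193/2) = (5 + 160 + 2*16)*(-193/2) = (5 + 160 + 32)*(-193/2) = 197*(-193/2) = -38021/2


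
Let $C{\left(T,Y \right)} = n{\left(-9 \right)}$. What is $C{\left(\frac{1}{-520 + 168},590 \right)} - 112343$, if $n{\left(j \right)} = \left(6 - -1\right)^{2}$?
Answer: $-112294$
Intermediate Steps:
$n{\left(j \right)} = 49$ ($n{\left(j \right)} = \left(6 + 1\right)^{2} = 7^{2} = 49$)
$C{\left(T,Y \right)} = 49$
$C{\left(\frac{1}{-520 + 168},590 \right)} - 112343 = 49 - 112343 = -112294$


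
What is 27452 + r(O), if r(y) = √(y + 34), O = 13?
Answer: 27452 + √47 ≈ 27459.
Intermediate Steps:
r(y) = √(34 + y)
27452 + r(O) = 27452 + √(34 + 13) = 27452 + √47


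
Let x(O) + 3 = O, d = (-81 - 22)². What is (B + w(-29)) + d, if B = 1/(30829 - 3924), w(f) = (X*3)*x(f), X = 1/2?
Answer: 284143706/26905 ≈ 10561.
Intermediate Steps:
d = 10609 (d = (-103)² = 10609)
x(O) = -3 + O
X = ½ ≈ 0.50000
w(f) = -9/2 + 3*f/2 (w(f) = ((½)*3)*(-3 + f) = 3*(-3 + f)/2 = -9/2 + 3*f/2)
B = 1/26905 ≈ 3.7168e-5
(B + w(-29)) + d = (1/26905 + (-9/2 + (3/2)*(-29))) + 10609 = (1/26905 + (-9/2 - 87/2)) + 10609 = (1/26905 - 48) + 10609 = -1291439/26905 + 10609 = 284143706/26905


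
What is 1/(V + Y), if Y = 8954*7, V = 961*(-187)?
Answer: -1/117029 ≈ -8.5449e-6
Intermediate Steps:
V = -179707
Y = 62678
1/(V + Y) = 1/(-179707 + 62678) = 1/(-117029) = -1/117029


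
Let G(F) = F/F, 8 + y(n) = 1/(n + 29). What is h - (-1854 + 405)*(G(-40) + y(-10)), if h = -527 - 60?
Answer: -202421/19 ≈ -10654.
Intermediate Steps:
y(n) = -8 + 1/(29 + n) (y(n) = -8 + 1/(n + 29) = -8 + 1/(29 + n))
G(F) = 1
h = -587
h - (-1854 + 405)*(G(-40) + y(-10)) = -587 - (-1854 + 405)*(1 + (-231 - 8*(-10))/(29 - 10)) = -587 - (-1449)*(1 + (-231 + 80)/19) = -587 - (-1449)*(1 + (1/19)*(-151)) = -587 - (-1449)*(1 - 151/19) = -587 - (-1449)*(-132)/19 = -587 - 1*191268/19 = -587 - 191268/19 = -202421/19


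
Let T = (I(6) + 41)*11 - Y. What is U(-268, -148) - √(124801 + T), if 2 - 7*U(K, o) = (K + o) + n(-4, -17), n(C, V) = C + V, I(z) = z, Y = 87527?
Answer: 439/7 - 3*√4199 ≈ -131.68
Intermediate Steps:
U(K, o) = 23/7 - K/7 - o/7 (U(K, o) = 2/7 - ((K + o) + (-4 - 17))/7 = 2/7 - ((K + o) - 21)/7 = 2/7 - (-21 + K + o)/7 = 2/7 + (3 - K/7 - o/7) = 23/7 - K/7 - o/7)
T = -87010 (T = (6 + 41)*11 - 1*87527 = 47*11 - 87527 = 517 - 87527 = -87010)
U(-268, -148) - √(124801 + T) = (23/7 - ⅐*(-268) - ⅐*(-148)) - √(124801 - 87010) = (23/7 + 268/7 + 148/7) - √37791 = 439/7 - 3*√4199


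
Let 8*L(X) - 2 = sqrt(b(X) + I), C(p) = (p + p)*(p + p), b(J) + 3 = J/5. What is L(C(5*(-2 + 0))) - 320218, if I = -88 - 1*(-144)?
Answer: -1280871/4 + sqrt(133)/8 ≈ -3.2022e+5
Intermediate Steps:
b(J) = -3 + J/5
I = 56 (I = -88 + 144 = 56)
C(p) = 4*p**2 (C(p) = (2*p)*(2*p) = 4*p**2)
L(X) = 1/4 + sqrt(53 + X/5)/8 (L(X) = 1/4 + sqrt((-3 + X/5) + 56)/8 = 1/4 + sqrt(53 + X/5)/8)
L(C(5*(-2 + 0))) - 320218 = (1/4 + sqrt(1325 + 5*(4*(5*(-2 + 0))**2))/40) - 320218 = (1/4 + sqrt(1325 + 5*(4*(5*(-2))**2))/40) - 320218 = (1/4 + sqrt(1325 + 5*(4*(-10)**2))/40) - 320218 = (1/4 + sqrt(1325 + 5*(4*100))/40) - 320218 = (1/4 + sqrt(1325 + 5*400)/40) - 320218 = (1/4 + sqrt(1325 + 2000)/40) - 320218 = (1/4 + sqrt(3325)/40) - 320218 = (1/4 + (5*sqrt(133))/40) - 320218 = (1/4 + sqrt(133)/8) - 320218 = -1280871/4 + sqrt(133)/8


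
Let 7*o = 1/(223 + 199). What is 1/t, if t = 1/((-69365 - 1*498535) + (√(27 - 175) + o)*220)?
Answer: -838788190/1477 + 440*I*√37 ≈ -5.679e+5 + 2676.4*I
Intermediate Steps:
o = 1/2954 (o = 1/(7*(223 + 199)) = (⅐)/422 = (⅐)*(1/422) = 1/2954 ≈ 0.00033852)
t = 1/(-838788190/1477 + 440*I*√37) (t = 1/((-69365 - 1*498535) + (√(27 - 175) + 1/2954)*220) = 1/((-69365 - 498535) + (√(-148) + 1/2954)*220) = 1/(-567900 + (2*I*√37 + 1/2954)*220) = 1/(-567900 + (1/2954 + 2*I*√37)*220) = 1/(-567900 + (110/1477 + 440*I*√37)) = 1/(-838788190/1477 + 440*I*√37) ≈ -1.7608e-6 - 8.298e-9*I)
1/t = 1/(-123889015663/70358125441200890 - 47993638*I*√37/35179062720600445)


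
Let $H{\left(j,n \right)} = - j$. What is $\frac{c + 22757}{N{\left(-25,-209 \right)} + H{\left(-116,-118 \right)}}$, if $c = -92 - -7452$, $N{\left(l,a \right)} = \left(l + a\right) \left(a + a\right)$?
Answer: $\frac{30117}{97928} \approx 0.30754$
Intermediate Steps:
$N{\left(l,a \right)} = 2 a \left(a + l\right)$ ($N{\left(l,a \right)} = \left(a + l\right) 2 a = 2 a \left(a + l\right)$)
$c = 7360$ ($c = -92 + 7452 = 7360$)
$\frac{c + 22757}{N{\left(-25,-209 \right)} + H{\left(-116,-118 \right)}} = \frac{7360 + 22757}{2 \left(-209\right) \left(-209 - 25\right) - -116} = \frac{30117}{2 \left(-209\right) \left(-234\right) + 116} = \frac{30117}{97812 + 116} = \frac{30117}{97928}$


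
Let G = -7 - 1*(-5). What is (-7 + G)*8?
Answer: -72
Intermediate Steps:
G = -2 (G = -7 + 5 = -2)
(-7 + G)*8 = (-7 - 2)*8 = -9*8 = -72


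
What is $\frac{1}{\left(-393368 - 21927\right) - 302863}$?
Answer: $- \frac{1}{718158} \approx -1.3925 \cdot 10^{-6}$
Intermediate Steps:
$\frac{1}{\left(-393368 - 21927\right) - 302863} = \frac{1}{-415295 - 302863} = \frac{1}{-718158} = - \frac{1}{718158}$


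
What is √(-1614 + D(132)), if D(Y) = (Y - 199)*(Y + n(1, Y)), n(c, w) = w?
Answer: I*√19302 ≈ 138.93*I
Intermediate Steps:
D(Y) = 2*Y*(-199 + Y) (D(Y) = (Y - 199)*(Y + Y) = (-199 + Y)*(2*Y) = 2*Y*(-199 + Y))
√(-1614 + D(132)) = √(-1614 + 2*132*(-199 + 132)) = √(-1614 + 2*132*(-67)) = √(-1614 - 17688) = √(-19302) = I*√19302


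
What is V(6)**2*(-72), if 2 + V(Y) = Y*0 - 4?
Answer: -2592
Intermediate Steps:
V(Y) = -6 (V(Y) = -2 + (Y*0 - 4) = -2 + (0 - 4) = -2 - 4 = -6)
V(6)**2*(-72) = (-6)**2*(-72) = 36*(-72) = -2592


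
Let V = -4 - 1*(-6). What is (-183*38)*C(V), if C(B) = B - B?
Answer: 0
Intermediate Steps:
V = 2 (V = -4 + 6 = 2)
C(B) = 0
(-183*38)*C(V) = -183*38*0 = -6954*0 = 0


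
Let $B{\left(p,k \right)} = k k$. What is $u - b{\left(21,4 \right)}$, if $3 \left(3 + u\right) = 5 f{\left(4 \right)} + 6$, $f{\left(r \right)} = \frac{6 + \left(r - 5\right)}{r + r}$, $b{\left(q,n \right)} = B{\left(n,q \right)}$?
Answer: $- \frac{10583}{24} \approx -440.96$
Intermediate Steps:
$B{\left(p,k \right)} = k^{2}$
$b{\left(q,n \right)} = q^{2}$
$f{\left(r \right)} = \frac{1 + r}{2 r}$ ($f{\left(r \right)} = \frac{6 + \left(-5 + r\right)}{2 r} = \left(1 + r\right) \frac{1}{2 r} = \frac{1 + r}{2 r}$)
$u = \frac{1}{24}$ ($u = -3 + \frac{5 \frac{1 + 4}{2 \cdot 4} + 6}{3} = -3 + \frac{5 \cdot \frac{1}{2} \cdot \frac{1}{4} \cdot 5 + 6}{3} = -3 + \frac{5 \cdot \frac{5}{8} + 6}{3} = -3 + \frac{\frac{25}{8} + 6}{3} = -3 + \frac{1}{3} \cdot \frac{73}{8} = -3 + \frac{73}{24} = \frac{1}{24} \approx 0.041667$)
$u - b{\left(21,4 \right)} = \frac{1}{24} - 21^{2} = \frac{1}{24} - 441 = - \frac{10583}{24}$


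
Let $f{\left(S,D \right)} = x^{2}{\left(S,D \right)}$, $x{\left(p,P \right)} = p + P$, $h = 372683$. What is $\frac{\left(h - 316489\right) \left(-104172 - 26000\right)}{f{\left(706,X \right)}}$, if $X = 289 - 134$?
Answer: $- \frac{1044983624}{105903} \approx -9867.4$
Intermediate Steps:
$X = 155$ ($X = 289 - 134 = 155$)
$x{\left(p,P \right)} = P + p$
$f{\left(S,D \right)} = \left(D + S\right)^{2}$
$\frac{\left(h - 316489\right) \left(-104172 - 26000\right)}{f{\left(706,X \right)}} = \frac{\left(372683 - 316489\right) \left(-104172 - 26000\right)}{\left(155 + 706\right)^{2}} = \frac{56194 \left(-130172\right)}{861^{2}} = - \frac{7314885368}{741321} = \left(-7314885368\right) \frac{1}{741321} = - \frac{1044983624}{105903}$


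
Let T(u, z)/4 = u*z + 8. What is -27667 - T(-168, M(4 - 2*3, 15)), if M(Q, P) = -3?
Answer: -29715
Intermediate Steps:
T(u, z) = 32 + 4*u*z (T(u, z) = 4*(u*z + 8) = 4*(8 + u*z) = 32 + 4*u*z)
-27667 - T(-168, M(4 - 2*3, 15)) = -27667 - (32 + 4*(-168)*(-3)) = -27667 - (32 + 2016) = -27667 - 1*2048 = -27667 - 2048 = -29715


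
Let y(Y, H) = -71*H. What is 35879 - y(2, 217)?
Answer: 51286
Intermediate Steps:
35879 - y(2, 217) = 35879 - (-71)*217 = 35879 - 1*(-15407) = 35879 + 15407 = 51286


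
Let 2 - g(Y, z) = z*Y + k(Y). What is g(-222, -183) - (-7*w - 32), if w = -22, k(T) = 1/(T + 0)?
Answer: -9045611/222 ≈ -40746.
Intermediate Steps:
k(T) = 1/T
g(Y, z) = 2 - 1/Y - Y*z (g(Y, z) = 2 - (z*Y + 1/Y) = 2 - (Y*z + 1/Y) = 2 - (1/Y + Y*z) = 2 + (-1/Y - Y*z) = 2 - 1/Y - Y*z)
g(-222, -183) - (-7*w - 32) = (2 - 1/(-222) - 1*(-222)*(-183)) - (-7*(-22) - 32) = (2 - 1*(-1/222) - 40626) - (154 - 32) = (2 + 1/222 - 40626) - 1*122 = -9018527/222 - 122 = -9045611/222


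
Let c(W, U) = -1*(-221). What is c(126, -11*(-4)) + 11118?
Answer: 11339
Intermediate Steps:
c(W, U) = 221
c(126, -11*(-4)) + 11118 = 221 + 11118 = 11339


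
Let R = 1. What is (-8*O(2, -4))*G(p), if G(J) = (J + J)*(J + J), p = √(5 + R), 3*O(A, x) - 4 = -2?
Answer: -128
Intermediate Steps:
O(A, x) = ⅔ (O(A, x) = 4/3 + (⅓)*(-2) = 4/3 - ⅔ = ⅔)
p = √6 (p = √(5 + 1) = √6 ≈ 2.4495)
G(J) = 4*J² (G(J) = (2*J)*(2*J) = 4*J²)
(-8*O(2, -4))*G(p) = (-8*⅔)*(4*(√6)²) = -64*6/3 = -16/3*24 = -128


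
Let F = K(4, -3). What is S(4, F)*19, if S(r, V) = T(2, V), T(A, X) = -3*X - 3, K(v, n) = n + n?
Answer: 285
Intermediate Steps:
K(v, n) = 2*n
F = -6 (F = 2*(-3) = -6)
T(A, X) = -3 - 3*X
S(r, V) = -3 - 3*V
S(4, F)*19 = (-3 - 3*(-6))*19 = (-3 + 18)*19 = 15*19 = 285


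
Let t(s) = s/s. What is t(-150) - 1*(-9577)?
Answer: 9578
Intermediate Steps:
t(s) = 1
t(-150) - 1*(-9577) = 1 - 1*(-9577) = 1 + 9577 = 9578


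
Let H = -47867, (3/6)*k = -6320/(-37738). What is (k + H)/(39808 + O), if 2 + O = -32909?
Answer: -47536637/6849447 ≈ -6.9402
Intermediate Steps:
O = -32911 (O = -2 - 32909 = -32911)
k = 6320/18869 (k = 2*(-6320/(-37738)) = 2*(-6320*(-1/37738)) = 2*(3160/18869) = 6320/18869 ≈ 0.33494)
(k + H)/(39808 + O) = (6320/18869 - 47867)/(39808 - 32911) = -903196103/18869/6897 = -903196103/18869*1/6897 = -47536637/6849447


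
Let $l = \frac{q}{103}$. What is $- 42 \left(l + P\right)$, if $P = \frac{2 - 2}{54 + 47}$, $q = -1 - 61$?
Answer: $\frac{2604}{103} \approx 25.282$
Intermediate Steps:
$q = -62$ ($q = -1 - 61 = -62$)
$P = 0$ ($P = \frac{0}{101} = 0 \cdot \frac{1}{101} = 0$)
$l = - \frac{62}{103} \approx -0.60194$
$- 42 \left(l + P\right) = - 42 \left(- \frac{62}{103} + 0\right) = \left(-42\right) \left(- \frac{62}{103}\right) = \frac{2604}{103}$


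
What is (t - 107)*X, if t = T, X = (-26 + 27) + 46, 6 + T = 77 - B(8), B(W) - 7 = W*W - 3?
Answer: -4888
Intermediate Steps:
B(W) = 4 + W² (B(W) = 7 + (W*W - 3) = 7 + (W² - 3) = 7 + (-3 + W²) = 4 + W²)
T = 3 (T = -6 + (77 - (4 + 8²)) = -6 + (77 - (4 + 64)) = -6 + (77 - 1*68) = -6 + (77 - 68) = -6 + 9 = 3)
X = 47 (X = 1 + 46 = 47)
t = 3
(t - 107)*X = (3 - 107)*47 = -104*47 = -4888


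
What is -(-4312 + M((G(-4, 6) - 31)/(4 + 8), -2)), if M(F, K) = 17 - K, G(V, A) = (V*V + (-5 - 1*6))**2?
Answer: 4293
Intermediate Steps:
G(V, A) = (-11 + V**2)**2 (G(V, A) = (V**2 + (-5 - 6))**2 = (V**2 - 11)**2 = (-11 + V**2)**2)
-(-4312 + M((G(-4, 6) - 31)/(4 + 8), -2)) = -(-4312 + (17 - 1*(-2))) = -(-4312 + (17 + 2)) = -(-4312 + 19) = -1*(-4293) = 4293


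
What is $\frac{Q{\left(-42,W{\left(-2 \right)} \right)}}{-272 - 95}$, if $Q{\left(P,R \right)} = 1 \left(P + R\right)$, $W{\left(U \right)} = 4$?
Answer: $\frac{38}{367} \approx 0.10354$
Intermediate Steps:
$Q{\left(P,R \right)} = P + R$
$\frac{Q{\left(-42,W{\left(-2 \right)} \right)}}{-272 - 95} = \frac{-42 + 4}{-272 - 95} = \frac{1}{-367} \left(-38\right) = \left(- \frac{1}{367}\right) \left(-38\right) = \frac{38}{367}$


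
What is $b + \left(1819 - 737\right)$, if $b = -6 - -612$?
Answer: $1688$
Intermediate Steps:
$b = 606$ ($b = -6 + 612 = 606$)
$b + \left(1819 - 737\right) = 606 + \left(1819 - 737\right) = 606 + 1082 = 1688$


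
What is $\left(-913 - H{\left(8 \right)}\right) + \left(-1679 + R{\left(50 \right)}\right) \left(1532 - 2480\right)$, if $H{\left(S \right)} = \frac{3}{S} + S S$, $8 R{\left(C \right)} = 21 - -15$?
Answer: $\frac{12691589}{8} \approx 1.5864 \cdot 10^{6}$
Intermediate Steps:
$R{\left(C \right)} = \frac{9}{2}$ ($R{\left(C \right)} = \frac{21 - -15}{8} = \frac{21 + 15}{8} = \frac{1}{8} \cdot 36 = \frac{9}{2}$)
$H{\left(S \right)} = S^{2} + \frac{3}{S}$ ($H{\left(S \right)} = \frac{3}{S} + S^{2} = S^{2} + \frac{3}{S}$)
$\left(-913 - H{\left(8 \right)}\right) + \left(-1679 + R{\left(50 \right)}\right) \left(1532 - 2480\right) = \left(-913 - \frac{3 + 8^{3}}{8}\right) + \left(-1679 + \frac{9}{2}\right) \left(1532 - 2480\right) = \left(-913 - \frac{3 + 512}{8}\right) - -1587426 = \left(-913 - \frac{1}{8} \cdot 515\right) + 1587426 = \left(-913 - \frac{515}{8}\right) + 1587426 = - \frac{7819}{8} + 1587426 = \frac{12691589}{8}$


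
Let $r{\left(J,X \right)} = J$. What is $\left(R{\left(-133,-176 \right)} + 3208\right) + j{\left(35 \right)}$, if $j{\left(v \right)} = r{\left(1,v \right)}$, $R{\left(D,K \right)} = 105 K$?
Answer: $-15271$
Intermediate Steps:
$j{\left(v \right)} = 1$
$\left(R{\left(-133,-176 \right)} + 3208\right) + j{\left(35 \right)} = \left(105 \left(-176\right) + 3208\right) + 1 = \left(-18480 + 3208\right) + 1 = -15272 + 1 = -15271$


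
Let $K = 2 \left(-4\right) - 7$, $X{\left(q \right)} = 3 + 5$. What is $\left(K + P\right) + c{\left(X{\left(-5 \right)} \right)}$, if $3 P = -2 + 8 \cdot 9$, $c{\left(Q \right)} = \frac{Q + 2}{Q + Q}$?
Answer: $\frac{215}{24} \approx 8.9583$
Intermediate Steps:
$X{\left(q \right)} = 8$
$c{\left(Q \right)} = \frac{2 + Q}{2 Q}$
$K = -15$ ($K = -8 - 7 = -15$)
$P = \frac{70}{3}$ ($P = \frac{-2 + 8 \cdot 9}{3} = \frac{-2 + 72}{3} = \frac{1}{3} \cdot 70 = \frac{70}{3} \approx 23.333$)
$\left(K + P\right) + c{\left(X{\left(-5 \right)} \right)} = \left(-15 + \frac{70}{3}\right) + \frac{2 + 8}{2 \cdot 8} = \frac{25}{3} + \frac{1}{2} \cdot \frac{1}{8} \cdot 10 = \frac{25}{3} + \frac{5}{8} = \frac{215}{24}$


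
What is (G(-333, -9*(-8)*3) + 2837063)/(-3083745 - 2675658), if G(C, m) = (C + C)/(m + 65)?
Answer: -797214037/1618392243 ≈ -0.49260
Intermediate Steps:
G(C, m) = 2*C/(65 + m) (G(C, m) = (2*C)/(65 + m) = 2*C/(65 + m))
(G(-333, -9*(-8)*3) + 2837063)/(-3083745 - 2675658) = (2*(-333)/(65 - 9*(-8)*3) + 2837063)/(-3083745 - 2675658) = (2*(-333)/(65 + 72*3) + 2837063)/(-5759403) = (2*(-333)/(65 + 216) + 2837063)*(-1/5759403) = (2*(-333)/281 + 2837063)*(-1/5759403) = (2*(-333)*(1/281) + 2837063)*(-1/5759403) = (-666/281 + 2837063)*(-1/5759403) = (797214037/281)*(-1/5759403) = -797214037/1618392243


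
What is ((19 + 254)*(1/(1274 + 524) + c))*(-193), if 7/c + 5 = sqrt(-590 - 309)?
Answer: 77786527/39556 + 17563*I*sqrt(899)/44 ≈ 1966.5 + 11968.0*I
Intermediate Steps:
c = 7/(-5 + I*sqrt(899)) (c = 7/(-5 + sqrt(-590 - 309)) = 7/(-5 + sqrt(-899)) = 7/(-5 + I*sqrt(899)) ≈ -0.037879 - 0.22715*I)
((19 + 254)*(1/(1274 + 524) + c))*(-193) = ((19 + 254)*(1/(1274 + 524) + (-5/132 - I*sqrt(899)/132)))*(-193) = (273*(1/1798 + (-5/132 - I*sqrt(899)/132)))*(-193) = (273*(-4429/118668 - I*sqrt(899)/132))*(-193) = (-403039/39556 - 91*I*sqrt(899)/44)*(-193) = 77786527/39556 + 17563*I*sqrt(899)/44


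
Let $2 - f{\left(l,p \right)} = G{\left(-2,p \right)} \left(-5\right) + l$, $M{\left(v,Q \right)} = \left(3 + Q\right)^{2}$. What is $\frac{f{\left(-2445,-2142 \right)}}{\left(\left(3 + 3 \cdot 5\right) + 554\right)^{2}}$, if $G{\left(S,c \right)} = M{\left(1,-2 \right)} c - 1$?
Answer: $- \frac{159}{6292} \approx -0.02527$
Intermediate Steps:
$G{\left(S,c \right)} = -1 + c$ ($G{\left(S,c \right)} = \left(3 - 2\right)^{2} c - 1 = 1^{2} c - 1 = 1 c - 1 = c - 1 = -1 + c$)
$f{\left(l,p \right)} = -3 - l + 5 p$ ($f{\left(l,p \right)} = 2 - \left(\left(-1 + p\right) \left(-5\right) + l\right) = 2 - \left(\left(5 - 5 p\right) + l\right) = 2 - \left(5 + l - 5 p\right) = -3 - l + 5 p$)
$\frac{f{\left(-2445,-2142 \right)}}{\left(\left(3 + 3 \cdot 5\right) + 554\right)^{2}} = \frac{-3 - -2445 + 5 \left(-2142\right)}{\left(\left(3 + 3 \cdot 5\right) + 554\right)^{2}} = \frac{-3 + 2445 - 10710}{\left(\left(3 + 15\right) + 554\right)^{2}} = - \frac{8268}{\left(18 + 554\right)^{2}} = - \frac{8268}{572^{2}} = - \frac{8268}{327184} = \left(-8268\right) \frac{1}{327184} = - \frac{159}{6292}$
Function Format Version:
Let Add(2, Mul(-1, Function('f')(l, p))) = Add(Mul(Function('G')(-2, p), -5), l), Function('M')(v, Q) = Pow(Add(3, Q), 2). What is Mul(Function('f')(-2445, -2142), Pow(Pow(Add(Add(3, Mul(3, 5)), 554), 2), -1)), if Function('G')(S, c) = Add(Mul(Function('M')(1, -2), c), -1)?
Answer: Rational(-159, 6292) ≈ -0.025270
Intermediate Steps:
Function('G')(S, c) = Add(-1, c) (Function('G')(S, c) = Add(Mul(Pow(Add(3, -2), 2), c), -1) = Add(Mul(Pow(1, 2), c), -1) = Add(Mul(1, c), -1) = Add(c, -1) = Add(-1, c))
Function('f')(l, p) = Add(-3, Mul(-1, l), Mul(5, p)) (Function('f')(l, p) = Add(2, Mul(-1, Add(Mul(Add(-1, p), -5), l))) = Add(2, Mul(-1, Add(Add(5, Mul(-5, p)), l))) = Add(2, Mul(-1, Add(5, l, Mul(-5, p)))) = Add(2, Add(-5, Mul(-1, l), Mul(5, p))) = Add(-3, Mul(-1, l), Mul(5, p)))
Mul(Function('f')(-2445, -2142), Pow(Pow(Add(Add(3, Mul(3, 5)), 554), 2), -1)) = Mul(Add(-3, Mul(-1, -2445), Mul(5, -2142)), Pow(Pow(Add(Add(3, Mul(3, 5)), 554), 2), -1)) = Mul(Add(-3, 2445, -10710), Pow(Pow(Add(Add(3, 15), 554), 2), -1)) = Mul(-8268, Pow(Pow(Add(18, 554), 2), -1)) = Mul(-8268, Pow(Pow(572, 2), -1)) = Mul(-8268, Pow(327184, -1)) = Mul(-8268, Rational(1, 327184)) = Rational(-159, 6292)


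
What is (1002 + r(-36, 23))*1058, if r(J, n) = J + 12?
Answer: 1034724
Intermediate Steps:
r(J, n) = 12 + J
(1002 + r(-36, 23))*1058 = (1002 + (12 - 36))*1058 = (1002 - 24)*1058 = 978*1058 = 1034724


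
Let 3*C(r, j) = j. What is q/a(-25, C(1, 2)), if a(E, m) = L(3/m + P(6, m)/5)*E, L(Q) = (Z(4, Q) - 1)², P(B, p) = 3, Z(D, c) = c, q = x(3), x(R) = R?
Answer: -12/1681 ≈ -0.0071386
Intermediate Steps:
C(r, j) = j/3
q = 3
L(Q) = (-1 + Q)² (L(Q) = (Q - 1)² = (-1 + Q)²)
a(E, m) = E*(-⅖ + 3/m)² (a(E, m) = (-1 + (3/m + 3/5))²*E = (-1 + (3/m + 3*(⅕)))²*E = (-1 + (3/m + ⅗))²*E = (-1 + (⅗ + 3/m))²*E = (-⅖ + 3/m)²*E = E*(-⅖ + 3/m)²)
q/a(-25, C(1, 2)) = 3/(((1/25)*(-25)*(-15 + 2*((⅓)*2))²/((⅓)*2)²)) = 3/(((1/25)*(-25)*(-15 + 2*(⅔))²/(⅔)²)) = 3/(((1/25)*(-25)*(9/4)*(-15 + 4/3)²)) = 3/(((1/25)*(-25)*(9/4)*(-41/3)²)) = 3/(((1/25)*(-25)*(9/4)*(1681/9))) = 3/(-1681/4) = 3*(-4/1681) = -12/1681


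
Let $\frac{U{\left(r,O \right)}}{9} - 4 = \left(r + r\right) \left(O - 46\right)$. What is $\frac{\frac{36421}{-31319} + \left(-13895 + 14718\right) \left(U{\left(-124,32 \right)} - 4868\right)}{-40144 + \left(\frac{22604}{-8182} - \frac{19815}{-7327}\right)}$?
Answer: $- \frac{20409408849974325047}{37686415516426443} \approx -541.56$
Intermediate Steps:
$U{\left(r,O \right)} = 36 + 18 r \left(-46 + O\right)$ ($U{\left(r,O \right)} = 36 + 9 \left(r + r\right) \left(O - 46\right) = 36 + 9 \cdot 2 r \left(-46 + O\right) = 36 + 18 r \left(-46 + O\right)$)
$\frac{\frac{36421}{-31319} + \left(-13895 + 14718\right) \left(U{\left(-124,32 \right)} - 4868\right)}{-40144 + \left(\frac{22604}{-8182} - \frac{19815}{-7327}\right)} = \frac{\frac{36421}{-31319} + \left(-13895 + 14718\right) \left(\left(36 - -102672 + 18 \cdot 32 \left(-124\right)\right) - 4868\right)}{-40144 + \left(\frac{22604}{-8182} - \frac{19815}{-7327}\right)} = \frac{36421 \left(- \frac{1}{31319}\right) + 823 \left(\left(36 + 102672 - 71424\right) - 4868\right)}{-40144 + \left(22604 \left(- \frac{1}{8182}\right) - - \frac{19815}{7327}\right)} = \frac{- \frac{36421}{31319} + 823 \left(31284 - 4868\right)}{-40144 + \left(- \frac{11302}{4091} + \frac{19815}{7327}\right)} = \frac{- \frac{36421}{31319} + 823 \cdot 26416}{-40144 - \frac{1746589}{29974757}} = \frac{- \frac{36421}{31319} + 21740368}{- \frac{1203308391597}{29974757}} = \frac{680886548971}{31319} \left(- \frac{29974757}{1203308391597}\right) = - \frac{20409408849974325047}{37686415516426443}$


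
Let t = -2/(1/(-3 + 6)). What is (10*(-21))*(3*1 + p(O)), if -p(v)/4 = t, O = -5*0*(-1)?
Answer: -5670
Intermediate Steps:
O = 0 (O = 0*(-1) = 0)
t = -6 (t = -2/(1/3) = -2/⅓ = -2*3 = -6)
p(v) = 24 (p(v) = -4*(-6) = 24)
(10*(-21))*(3*1 + p(O)) = (10*(-21))*(3*1 + 24) = -210*(3 + 24) = -210*27 = -5670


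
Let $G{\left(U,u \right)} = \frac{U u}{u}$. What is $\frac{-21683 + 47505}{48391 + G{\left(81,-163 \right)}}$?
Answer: $\frac{12911}{24236} \approx 0.53272$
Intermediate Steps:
$G{\left(U,u \right)} = U$
$\frac{-21683 + 47505}{48391 + G{\left(81,-163 \right)}} = \frac{-21683 + 47505}{48391 + 81} = \frac{25822}{48472} = 25822 \cdot \frac{1}{48472} = \frac{12911}{24236}$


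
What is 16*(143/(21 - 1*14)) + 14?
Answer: 2386/7 ≈ 340.86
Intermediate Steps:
16*(143/(21 - 1*14)) + 14 = 16*(143/(21 - 14)) + 14 = 16*(143/7) + 14 = 2288/7 + 14 = 2386/7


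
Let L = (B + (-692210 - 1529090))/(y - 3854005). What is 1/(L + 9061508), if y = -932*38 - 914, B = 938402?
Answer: 3890335/35252303008078 ≈ 1.1036e-7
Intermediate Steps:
y = -36330 (y = -35416 - 914 = -36330)
L = 1282898/3890335 (L = (938402 + (-692210 - 1529090))/(-36330 - 3854005) = (938402 - 2221300)/(-3890335) = -1282898*(-1/3890335) = 1282898/3890335 ≈ 0.32977)
1/(L + 9061508) = 1/(1282898/3890335 + 9061508) = 1/(35252303008078/3890335) = 3890335/35252303008078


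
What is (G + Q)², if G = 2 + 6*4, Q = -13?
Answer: 169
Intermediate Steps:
G = 26 (G = 2 + 24 = 26)
(G + Q)² = (26 - 13)² = 13² = 169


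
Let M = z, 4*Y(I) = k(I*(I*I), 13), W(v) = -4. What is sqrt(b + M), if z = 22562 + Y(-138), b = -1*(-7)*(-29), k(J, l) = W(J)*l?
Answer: sqrt(22346) ≈ 149.49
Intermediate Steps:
k(J, l) = -4*l
Y(I) = -13 (Y(I) = (-4*13)/4 = (1/4)*(-52) = -13)
b = -203 (b = 7*(-29) = -203)
z = 22549 (z = 22562 - 13 = 22549)
M = 22549
sqrt(b + M) = sqrt(-203 + 22549) = sqrt(22346)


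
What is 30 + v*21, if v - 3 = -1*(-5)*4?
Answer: 513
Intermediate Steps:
v = 23 (v = 3 - 1*(-5)*4 = 3 + 5*4 = 3 + 20 = 23)
30 + v*21 = 30 + 23*21 = 30 + 483 = 513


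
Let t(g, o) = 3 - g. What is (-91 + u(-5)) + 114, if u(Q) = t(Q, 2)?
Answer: 31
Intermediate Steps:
u(Q) = 3 - Q
(-91 + u(-5)) + 114 = (-91 + (3 - 1*(-5))) + 114 = (-91 + (3 + 5)) + 114 = (-91 + 8) + 114 = -83 + 114 = 31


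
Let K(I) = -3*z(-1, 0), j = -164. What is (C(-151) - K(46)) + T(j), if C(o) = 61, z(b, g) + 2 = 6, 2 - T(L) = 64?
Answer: 11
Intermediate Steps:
T(L) = -62 (T(L) = 2 - 1*64 = 2 - 64 = -62)
z(b, g) = 4 (z(b, g) = -2 + 6 = 4)
K(I) = -12 (K(I) = -3*4 = -12)
(C(-151) - K(46)) + T(j) = (61 - 1*(-12)) - 62 = (61 + 12) - 62 = 73 - 62 = 11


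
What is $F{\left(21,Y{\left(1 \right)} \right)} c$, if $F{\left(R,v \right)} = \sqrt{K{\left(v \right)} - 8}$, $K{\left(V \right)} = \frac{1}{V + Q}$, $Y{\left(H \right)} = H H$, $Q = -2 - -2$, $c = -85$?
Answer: $- 85 i \sqrt{7} \approx - 224.89 i$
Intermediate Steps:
$Q = 0$ ($Q = -2 + 2 = 0$)
$Y{\left(H \right)} = H^{2}$
$K{\left(V \right)} = \frac{1}{V}$ ($K{\left(V \right)} = \frac{1}{V + 0} = \frac{1}{V}$)
$F{\left(R,v \right)} = \sqrt{-8 + \frac{1}{v}}$ ($F{\left(R,v \right)} = \sqrt{\frac{1}{v} - 8} = \sqrt{-8 + \frac{1}{v}}$)
$F{\left(21,Y{\left(1 \right)} \right)} c = \sqrt{-8 + \frac{1}{1^{2}}} \left(-85\right) = \sqrt{-8 + 1^{-1}} \left(-85\right) = \sqrt{-8 + 1} \left(-85\right) = \sqrt{-7} \left(-85\right) = i \sqrt{7} \left(-85\right) = - 85 i \sqrt{7}$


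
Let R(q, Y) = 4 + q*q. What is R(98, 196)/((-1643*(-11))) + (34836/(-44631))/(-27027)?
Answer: 351218275228/660618555597 ≈ 0.53165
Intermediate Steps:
R(q, Y) = 4 + q**2
R(98, 196)/((-1643*(-11))) + (34836/(-44631))/(-27027) = (4 + 98**2)/((-1643*(-11))) + (34836/(-44631))/(-27027) = (4 + 9604)/18073 + (34836*(-1/44631))*(-1/27027) = 9608*(1/18073) - 11612/14877*(-1/27027) = 9608/18073 + 11612/402080679 = 351218275228/660618555597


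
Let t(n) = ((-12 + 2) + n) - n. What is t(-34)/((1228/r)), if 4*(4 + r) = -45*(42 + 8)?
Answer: 5665/1228 ≈ 4.6132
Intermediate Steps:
r = -1133/2 (r = -4 + (-45*(42 + 8))/4 = -4 + (-45*50)/4 = -4 + (1/4)*(-2250) = -4 - 1125/2 = -1133/2 ≈ -566.50)
t(n) = -10 (t(n) = (-10 + n) - n = -10)
t(-34)/((1228/r)) = -10/(1228/(-1133/2)) = -10/(1228*(-2/1133)) = -10/(-2456/1133) = -10*(-1133/2456) = 5665/1228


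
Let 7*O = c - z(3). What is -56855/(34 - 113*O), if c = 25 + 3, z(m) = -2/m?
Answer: 1193955/9004 ≈ 132.60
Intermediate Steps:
c = 28
O = 86/21 (O = (28 - (-2)/3)/7 = (28 - 1*(-⅔))/7 = (28 + ⅔)/7 = (⅐)*(86/3) = 86/21 ≈ 4.0952)
-56855/(34 - 113*O) = -56855/(34 - 113*86/21) = -56855/(34 - 9718/21) = -56855/(-9004/21) = -56855*(-21/9004) = 1193955/9004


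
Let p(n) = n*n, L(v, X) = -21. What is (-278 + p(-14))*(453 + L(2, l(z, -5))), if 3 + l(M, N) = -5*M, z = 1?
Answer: -35424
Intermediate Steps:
l(M, N) = -3 - 5*M
p(n) = n²
(-278 + p(-14))*(453 + L(2, l(z, -5))) = (-278 + (-14)²)*(453 - 21) = (-278 + 196)*432 = -82*432 = -35424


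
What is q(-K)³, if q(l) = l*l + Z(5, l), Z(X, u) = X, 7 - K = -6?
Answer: 5268024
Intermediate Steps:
K = 13 (K = 7 - 1*(-6) = 7 + 6 = 13)
q(l) = 5 + l² (q(l) = l*l + 5 = l² + 5 = 5 + l²)
q(-K)³ = (5 + (-1*13)²)³ = (5 + (-13)²)³ = (5 + 169)³ = 174³ = 5268024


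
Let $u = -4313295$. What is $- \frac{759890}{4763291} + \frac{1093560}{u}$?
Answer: $- \frac{565771616234}{1369698616923} \approx -0.41306$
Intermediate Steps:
$- \frac{759890}{4763291} + \frac{1093560}{u} = - \frac{759890}{4763291} + \frac{1093560}{-4313295} = \left(-759890\right) \frac{1}{4763291} + 1093560 \left(- \frac{1}{4313295}\right) = - \frac{759890}{4763291} - \frac{72904}{287553} = - \frac{565771616234}{1369698616923}$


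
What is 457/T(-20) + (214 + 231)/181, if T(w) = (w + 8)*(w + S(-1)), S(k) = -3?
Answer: 205537/49956 ≈ 4.1144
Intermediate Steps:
T(w) = (-3 + w)*(8 + w) (T(w) = (w + 8)*(w - 3) = (8 + w)*(-3 + w) = (-3 + w)*(8 + w))
457/T(-20) + (214 + 231)/181 = 457/(-24 + (-20)**2 + 5*(-20)) + (214 + 231)/181 = 457/(-24 + 400 - 100) + 445*(1/181) = 457/276 + 445/181 = 205537/49956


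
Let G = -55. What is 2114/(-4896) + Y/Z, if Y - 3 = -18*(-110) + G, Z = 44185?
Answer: -41983801/108164880 ≈ -0.38815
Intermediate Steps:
Y = 1928 (Y = 3 + (-18*(-110) - 55) = 3 + (1980 - 55) = 3 + 1925 = 1928)
2114/(-4896) + Y/Z = 2114/(-4896) + 1928/44185 = 2114*(-1/4896) + 1928*(1/44185) = -1057/2448 + 1928/44185 = -41983801/108164880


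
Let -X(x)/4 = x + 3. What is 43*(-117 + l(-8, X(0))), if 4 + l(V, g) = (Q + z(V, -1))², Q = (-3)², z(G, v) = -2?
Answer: -3096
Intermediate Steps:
X(x) = -12 - 4*x (X(x) = -4*(x + 3) = -4*(3 + x) = -12 - 4*x)
Q = 9
l(V, g) = 45 (l(V, g) = -4 + (9 - 2)² = -4 + 7² = -4 + 49 = 45)
43*(-117 + l(-8, X(0))) = 43*(-117 + 45) = 43*(-72) = -3096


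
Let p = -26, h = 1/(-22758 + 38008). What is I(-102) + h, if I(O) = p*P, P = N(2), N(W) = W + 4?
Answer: -2378999/15250 ≈ -156.00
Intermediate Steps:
N(W) = 4 + W
h = 1/15250 ≈ 6.5574e-5
P = 6 (P = 4 + 2 = 6)
I(O) = -156 (I(O) = -26*6 = -156)
I(-102) + h = -156 + 1/15250 = -2378999/15250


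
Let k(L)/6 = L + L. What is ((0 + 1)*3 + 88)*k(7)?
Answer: 7644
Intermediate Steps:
k(L) = 12*L (k(L) = 6*(L + L) = 6*(2*L) = 12*L)
((0 + 1)*3 + 88)*k(7) = ((0 + 1)*3 + 88)*(12*7) = (1*3 + 88)*84 = (3 + 88)*84 = 91*84 = 7644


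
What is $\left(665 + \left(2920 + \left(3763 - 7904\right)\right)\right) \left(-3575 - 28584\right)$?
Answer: $17880404$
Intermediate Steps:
$\left(665 + \left(2920 + \left(3763 - 7904\right)\right)\right) \left(-3575 - 28584\right) = \left(665 + \left(2920 + \left(3763 - 7904\right)\right)\right) \left(-32159\right) = \left(665 + \left(2920 - 4141\right)\right) \left(-32159\right) = \left(665 - 1221\right) \left(-32159\right) = \left(-556\right) \left(-32159\right) = 17880404$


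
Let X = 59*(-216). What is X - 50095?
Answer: -62839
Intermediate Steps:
X = -12744
X - 50095 = -12744 - 50095 = -62839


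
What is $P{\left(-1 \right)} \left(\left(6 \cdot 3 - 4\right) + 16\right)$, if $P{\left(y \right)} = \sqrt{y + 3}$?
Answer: $30 \sqrt{2} \approx 42.426$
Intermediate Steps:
$P{\left(y \right)} = \sqrt{3 + y}$
$P{\left(-1 \right)} \left(\left(6 \cdot 3 - 4\right) + 16\right) = \sqrt{3 - 1} \left(\left(6 \cdot 3 - 4\right) + 16\right) = \sqrt{2} \left(\left(18 - 4\right) + 16\right) = \sqrt{2} \left(14 + 16\right) = \sqrt{2} \cdot 30 = 30 \sqrt{2}$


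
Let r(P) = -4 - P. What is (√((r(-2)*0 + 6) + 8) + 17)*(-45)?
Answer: -765 - 45*√14 ≈ -933.38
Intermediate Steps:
(√((r(-2)*0 + 6) + 8) + 17)*(-45) = (√(((-4 - 1*(-2))*0 + 6) + 8) + 17)*(-45) = (√(((-4 + 2)*0 + 6) + 8) + 17)*(-45) = (√((-2*0 + 6) + 8) + 17)*(-45) = (√((0 + 6) + 8) + 17)*(-45) = (√(6 + 8) + 17)*(-45) = (√14 + 17)*(-45) = (17 + √14)*(-45) = -765 - 45*√14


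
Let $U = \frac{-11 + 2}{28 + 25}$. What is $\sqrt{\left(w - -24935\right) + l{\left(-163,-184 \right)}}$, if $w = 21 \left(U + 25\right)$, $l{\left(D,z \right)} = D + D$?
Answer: $\frac{\sqrt{70591389}}{53} \approx 158.53$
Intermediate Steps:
$U = - \frac{9}{53} \approx -0.16981$
$l{\left(D,z \right)} = 2 D$
$w = \frac{27636}{53}$ ($w = 21 \left(- \frac{9}{53} + 25\right) = 21 \cdot \frac{1316}{53} = \frac{27636}{53} \approx 521.43$)
$\sqrt{\left(w - -24935\right) + l{\left(-163,-184 \right)}} = \sqrt{\left(\frac{27636}{53} - -24935\right) + 2 \left(-163\right)} = \sqrt{\left(\frac{27636}{53} + 24935\right) - 326} = \sqrt{\frac{1349191}{53} - 326} = \sqrt{\frac{1331913}{53}} = \frac{\sqrt{70591389}}{53}$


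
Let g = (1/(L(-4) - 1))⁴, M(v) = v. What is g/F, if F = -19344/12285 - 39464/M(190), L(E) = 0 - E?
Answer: -133/2254572 ≈ -5.8991e-5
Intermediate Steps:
L(E) = -E
F = -250508/1197 (F = -19344/12285 - 39464/190 = -19344*1/12285 - 39464*1/190 = -496/315 - 19732/95 = -250508/1197 ≈ -209.28)
g = 1/81 (g = (1/(-1*(-4) - 1))⁴ = (1/(4 - 1))⁴ = (1/3)⁴ = (⅓)⁴ = 1/81 ≈ 0.012346)
g/F = 1/(81*(-250508/1197)) = (1/81)*(-1197/250508) = -133/2254572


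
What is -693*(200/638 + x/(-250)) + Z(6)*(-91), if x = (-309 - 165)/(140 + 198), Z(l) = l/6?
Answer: -382435739/1225250 ≈ -312.13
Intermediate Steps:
Z(l) = l/6 (Z(l) = l*(1/6) = l/6)
x = -237/169 (x = -474/338 = -474*1/338 = -237/169 ≈ -1.4024)
-693*(200/638 + x/(-250)) + Z(6)*(-91) = -693*(200/638 - 237/169/(-250)) + ((1/6)*6)*(-91) = -693*(200*(1/638) - 237/169*(-1/250)) + 1*(-91) = -693*(100/319 + 237/42250) - 91 = -693*4300603/13477750 - 91 = -270937989/1225250 - 91 = -382435739/1225250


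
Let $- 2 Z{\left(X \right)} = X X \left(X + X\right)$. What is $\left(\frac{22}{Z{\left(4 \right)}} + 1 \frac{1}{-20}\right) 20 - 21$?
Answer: $- \frac{231}{8} \approx -28.875$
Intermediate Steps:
$Z{\left(X \right)} = - X^{3}$ ($Z{\left(X \right)} = - \frac{X X \left(X + X\right)}{2} = - \frac{X^{2} \cdot 2 X}{2} = - \frac{2 X^{3}}{2} = - X^{3}$)
$\left(\frac{22}{Z{\left(4 \right)}} + 1 \frac{1}{-20}\right) 20 - 21 = \left(\frac{22}{\left(-1\right) 4^{3}} + 1 \frac{1}{-20}\right) 20 - 21 = \left(\frac{22}{\left(-1\right) 64} + 1 \left(- \frac{1}{20}\right)\right) 20 - 21 = \left(\frac{22}{-64} - \frac{1}{20}\right) 20 - 21 = \left(22 \left(- \frac{1}{64}\right) - \frac{1}{20}\right) 20 - 21 = \left(- \frac{11}{32} - \frac{1}{20}\right) 20 - 21 = \left(- \frac{63}{160}\right) 20 - 21 = - \frac{63}{8} - 21 = - \frac{231}{8}$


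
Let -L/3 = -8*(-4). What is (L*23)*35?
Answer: -77280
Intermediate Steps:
L = -96 (L = -(-24)*(-4) = -3*32 = -96)
(L*23)*35 = -96*23*35 = -2208*35 = -77280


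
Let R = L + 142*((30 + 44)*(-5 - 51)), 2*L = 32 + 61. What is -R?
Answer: 1176803/2 ≈ 5.8840e+5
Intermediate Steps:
L = 93/2 (L = (32 + 61)/2 = (½)*93 = 93/2 ≈ 46.500)
R = -1176803/2 (R = 93/2 + 142*((30 + 44)*(-5 - 51)) = 93/2 + 142*(74*(-56)) = 93/2 + 142*(-4144) = 93/2 - 588448 = -1176803/2 ≈ -5.8840e+5)
-R = -1*(-1176803/2) = 1176803/2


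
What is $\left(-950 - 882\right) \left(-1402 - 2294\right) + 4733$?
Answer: $6775805$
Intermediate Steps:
$\left(-950 - 882\right) \left(-1402 - 2294\right) + 4733 = \left(-1832\right) \left(-3696\right) + 4733 = 6771072 + 4733 = 6775805$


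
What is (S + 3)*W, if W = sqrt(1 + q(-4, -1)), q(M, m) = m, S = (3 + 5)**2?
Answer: 0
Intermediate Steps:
S = 64 (S = 8**2 = 64)
W = 0 (W = sqrt(1 - 1) = sqrt(0) = 0)
(S + 3)*W = (64 + 3)*0 = 67*0 = 0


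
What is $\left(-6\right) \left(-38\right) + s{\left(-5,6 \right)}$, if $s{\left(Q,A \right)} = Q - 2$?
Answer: $221$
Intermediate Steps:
$s{\left(Q,A \right)} = -2 + Q$
$\left(-6\right) \left(-38\right) + s{\left(-5,6 \right)} = \left(-6\right) \left(-38\right) - 7 = 228 - 7 = 221$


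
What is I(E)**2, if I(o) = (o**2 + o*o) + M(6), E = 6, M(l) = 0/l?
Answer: 5184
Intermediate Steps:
M(l) = 0
I(o) = 2*o**2 (I(o) = (o**2 + o*o) + 0 = (o**2 + o**2) + 0 = 2*o**2 + 0 = 2*o**2)
I(E)**2 = (2*6**2)**2 = (2*36)**2 = 72**2 = 5184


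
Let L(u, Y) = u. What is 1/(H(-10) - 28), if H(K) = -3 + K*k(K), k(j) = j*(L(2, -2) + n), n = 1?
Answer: 1/269 ≈ 0.0037175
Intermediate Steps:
k(j) = 3*j (k(j) = j*(2 + 1) = j*3 = 3*j)
H(K) = -3 + 3*K² (H(K) = -3 + K*(3*K) = -3 + 3*K²)
1/(H(-10) - 28) = 1/((-3 + 3*(-10)²) - 28) = 1/((-3 + 3*100) - 28) = 1/((-3 + 300) - 28) = 1/(297 - 28) = 1/269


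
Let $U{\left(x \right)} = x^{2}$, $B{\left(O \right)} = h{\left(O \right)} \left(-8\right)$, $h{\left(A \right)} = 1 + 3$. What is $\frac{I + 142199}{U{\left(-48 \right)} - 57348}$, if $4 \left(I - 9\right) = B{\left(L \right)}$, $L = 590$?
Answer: $- \frac{3950}{1529} \approx -2.5834$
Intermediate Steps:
$h{\left(A \right)} = 4$
$B{\left(O \right)} = -32$ ($B{\left(O \right)} = 4 \left(-8\right) = -32$)
$I = 1$ ($I = 9 + \frac{1}{4} \left(-32\right) = 9 - 8 = 1$)
$\frac{I + 142199}{U{\left(-48 \right)} - 57348} = \frac{1 + 142199}{\left(-48\right)^{2} - 57348} = \frac{142200}{2304 - 57348} = \frac{142200}{-55044} = 142200 \left(- \frac{1}{55044}\right) = - \frac{3950}{1529}$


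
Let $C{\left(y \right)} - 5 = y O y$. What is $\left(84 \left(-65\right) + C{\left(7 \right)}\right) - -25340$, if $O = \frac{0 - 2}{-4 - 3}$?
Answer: $19899$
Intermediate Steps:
$O = \frac{2}{7}$ ($O = - \frac{2}{-7} = \left(-2\right) \left(- \frac{1}{7}\right) = \frac{2}{7} \approx 0.28571$)
$C{\left(y \right)} = 5 + \frac{2 y^{2}}{7}$ ($C{\left(y \right)} = 5 + y \frac{2}{7} y = 5 + \frac{2 y}{7} y = 5 + \frac{2 y^{2}}{7}$)
$\left(84 \left(-65\right) + C{\left(7 \right)}\right) - -25340 = \left(84 \left(-65\right) + \left(5 + \frac{2 \cdot 7^{2}}{7}\right)\right) - -25340 = \left(-5460 + \left(5 + \frac{2}{7} \cdot 49\right)\right) + 25340 = \left(-5460 + \left(5 + 14\right)\right) + 25340 = \left(-5460 + 19\right) + 25340 = -5441 + 25340 = 19899$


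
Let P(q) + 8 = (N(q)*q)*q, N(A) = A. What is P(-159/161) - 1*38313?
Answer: -159928320880/4173281 ≈ -38322.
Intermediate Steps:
P(q) = -8 + q³ (P(q) = -8 + (q*q)*q = -8 + q²*q = -8 + q³)
P(-159/161) - 1*38313 = (-8 + (-159/161)³) - 1*38313 = (-8 + (-159*1/161)³) - 38313 = (-8 + (-159/161)³) - 38313 = (-8 - 4019679/4173281) - 38313 = -37405927/4173281 - 38313 = -159928320880/4173281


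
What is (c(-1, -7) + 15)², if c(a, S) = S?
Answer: 64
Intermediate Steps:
(c(-1, -7) + 15)² = (-7 + 15)² = 8² = 64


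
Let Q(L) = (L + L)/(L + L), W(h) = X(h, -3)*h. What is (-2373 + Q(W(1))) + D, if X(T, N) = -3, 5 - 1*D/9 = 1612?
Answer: -16835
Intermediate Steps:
D = -14463 (D = 45 - 9*1612 = 45 - 14508 = -14463)
W(h) = -3*h
Q(L) = 1 (Q(L) = (2*L)/((2*L)) = (2*L)*(1/(2*L)) = 1)
(-2373 + Q(W(1))) + D = (-2373 + 1) - 14463 = -2372 - 14463 = -16835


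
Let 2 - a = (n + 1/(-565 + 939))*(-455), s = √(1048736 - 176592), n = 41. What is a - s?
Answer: 6978173/374 - 4*√54509 ≈ 17724.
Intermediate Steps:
s = 4*√54509 (s = √872144 = 4*√54509 ≈ 933.89)
a = 6978173/374 (a = 2 - (41 + 1/(-565 + 939))*(-455) = 2 - (41 + 1/374)*(-455) = 2 - 15335*(-455)/374 = 2 - 1*(-6977425/374) = 2 + 6977425/374 = 6978173/374 ≈ 18658.)
a - s = 6978173/374 - 4*√54509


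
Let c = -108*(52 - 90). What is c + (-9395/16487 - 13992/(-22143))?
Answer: 45402323251/11062777 ≈ 4104.1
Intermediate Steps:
c = 4104 (c = -108*(-38) = 4104)
c + (-9395/16487 - 13992/(-22143)) = 4104 + (-9395/16487 - 13992/(-22143)) = 4104 + (-9395*1/16487 - 13992*(-1/22143)) = 4104 + (-9395/16487 + 424/671) = 4104 + 686443/11062777 = 45402323251/11062777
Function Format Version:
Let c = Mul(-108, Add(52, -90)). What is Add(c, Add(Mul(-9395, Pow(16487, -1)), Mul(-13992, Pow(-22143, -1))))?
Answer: Rational(45402323251, 11062777) ≈ 4104.1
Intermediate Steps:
c = 4104 (c = Mul(-108, -38) = 4104)
Add(c, Add(Mul(-9395, Pow(16487, -1)), Mul(-13992, Pow(-22143, -1)))) = Add(4104, Add(Mul(-9395, Pow(16487, -1)), Mul(-13992, Pow(-22143, -1)))) = Add(4104, Add(Mul(-9395, Rational(1, 16487)), Mul(-13992, Rational(-1, 22143)))) = Add(4104, Add(Rational(-9395, 16487), Rational(424, 671))) = Add(4104, Rational(686443, 11062777)) = Rational(45402323251, 11062777)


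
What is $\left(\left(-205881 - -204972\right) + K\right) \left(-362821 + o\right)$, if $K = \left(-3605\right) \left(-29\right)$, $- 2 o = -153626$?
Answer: $-29640725088$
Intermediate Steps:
$o = 76813$ ($o = \left(- \frac{1}{2}\right) \left(-153626\right) = 76813$)
$K = 104545$
$\left(\left(-205881 - -204972\right) + K\right) \left(-362821 + o\right) = \left(\left(-205881 - -204972\right) + 104545\right) \left(-362821 + 76813\right) = \left(\left(-205881 + 204972\right) + 104545\right) \left(-286008\right) = \left(-909 + 104545\right) \left(-286008\right) = 103636 \left(-286008\right) = -29640725088$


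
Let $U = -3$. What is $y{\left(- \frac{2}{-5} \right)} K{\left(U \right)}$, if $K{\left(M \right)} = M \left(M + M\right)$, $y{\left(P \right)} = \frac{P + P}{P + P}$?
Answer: $18$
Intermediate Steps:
$y{\left(P \right)} = 1$ ($y{\left(P \right)} = \frac{2 P}{2 P} = 2 P \frac{1}{2 P} = 1$)
$K{\left(M \right)} = 2 M^{2}$ ($K{\left(M \right)} = M 2 M = 2 M^{2}$)
$y{\left(- \frac{2}{-5} \right)} K{\left(U \right)} = 1 \cdot 2 \left(-3\right)^{2} = 1 \cdot 2 \cdot 9 = 1 \cdot 18 = 18$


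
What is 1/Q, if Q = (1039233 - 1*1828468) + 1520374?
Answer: 1/731139 ≈ 1.3677e-6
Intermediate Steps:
Q = 731139 (Q = (1039233 - 1828468) + 1520374 = -789235 + 1520374 = 731139)
1/Q = 1/731139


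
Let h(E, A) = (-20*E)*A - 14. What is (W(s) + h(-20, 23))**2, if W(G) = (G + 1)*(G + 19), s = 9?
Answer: 89605156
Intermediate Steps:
W(G) = (1 + G)*(19 + G)
h(E, A) = -14 - 20*A*E (h(E, A) = -20*A*E - 14 = -14 - 20*A*E)
(W(s) + h(-20, 23))**2 = ((19 + 9**2 + 20*9) + (-14 - 20*23*(-20)))**2 = ((19 + 81 + 180) + (-14 + 9200))**2 = (280 + 9186)**2 = 9466**2 = 89605156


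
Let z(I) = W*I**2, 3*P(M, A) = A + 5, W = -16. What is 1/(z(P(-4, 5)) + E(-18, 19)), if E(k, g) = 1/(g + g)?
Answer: -342/60791 ≈ -0.0056258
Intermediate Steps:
E(k, g) = 1/(2*g)
P(M, A) = 5/3 + A/3 (P(M, A) = (A + 5)/3 = (5 + A)/3 = 5/3 + A/3)
z(I) = -16*I**2
1/(z(P(-4, 5)) + E(-18, 19)) = 1/(-16*(5/3 + (1/3)*5)**2 + (1/2)/19) = 1/(-16*(5/3 + 5/3)**2 + (1/2)*(1/19)) = 1/(-16*(10/3)**2 + 1/38) = 1/(-16*100/9 + 1/38) = 1/(-1600/9 + 1/38) = 1/(-60791/342) = -342/60791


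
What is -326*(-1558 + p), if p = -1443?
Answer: 978326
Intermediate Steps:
-326*(-1558 + p) = -326*(-1558 - 1443) = -326*(-3001) = 978326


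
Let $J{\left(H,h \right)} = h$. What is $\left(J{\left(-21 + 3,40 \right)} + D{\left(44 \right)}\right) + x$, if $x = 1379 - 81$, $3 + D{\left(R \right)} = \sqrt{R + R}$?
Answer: $1335 + 2 \sqrt{22} \approx 1344.4$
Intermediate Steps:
$D{\left(R \right)} = -3 + \sqrt{2} \sqrt{R}$ ($D{\left(R \right)} = -3 + \sqrt{R + R} = -3 + \sqrt{2 R} = -3 + \sqrt{2} \sqrt{R}$)
$x = 1298$ ($x = 1379 - 81 = 1298$)
$\left(J{\left(-21 + 3,40 \right)} + D{\left(44 \right)}\right) + x = \left(40 - \left(3 - \sqrt{2} \sqrt{44}\right)\right) + 1298 = \left(40 - \left(3 - \sqrt{2} \cdot 2 \sqrt{11}\right)\right) + 1298 = \left(40 - \left(3 - 2 \sqrt{22}\right)\right) + 1298 = \left(37 + 2 \sqrt{22}\right) + 1298 = 1335 + 2 \sqrt{22}$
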